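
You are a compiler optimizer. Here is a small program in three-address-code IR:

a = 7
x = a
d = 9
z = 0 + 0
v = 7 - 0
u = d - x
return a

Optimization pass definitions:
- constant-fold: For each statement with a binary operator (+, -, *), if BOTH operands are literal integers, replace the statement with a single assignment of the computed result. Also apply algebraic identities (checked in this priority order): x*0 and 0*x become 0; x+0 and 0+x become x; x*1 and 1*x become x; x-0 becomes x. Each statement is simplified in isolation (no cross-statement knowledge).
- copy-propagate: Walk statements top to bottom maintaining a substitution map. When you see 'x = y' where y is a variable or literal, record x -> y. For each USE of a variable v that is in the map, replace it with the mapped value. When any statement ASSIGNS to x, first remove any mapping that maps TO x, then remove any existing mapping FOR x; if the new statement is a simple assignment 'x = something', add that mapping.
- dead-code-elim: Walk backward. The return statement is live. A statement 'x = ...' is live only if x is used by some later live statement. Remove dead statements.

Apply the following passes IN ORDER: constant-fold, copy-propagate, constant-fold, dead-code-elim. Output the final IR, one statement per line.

Answer: return 7

Derivation:
Initial IR:
  a = 7
  x = a
  d = 9
  z = 0 + 0
  v = 7 - 0
  u = d - x
  return a
After constant-fold (7 stmts):
  a = 7
  x = a
  d = 9
  z = 0
  v = 7
  u = d - x
  return a
After copy-propagate (7 stmts):
  a = 7
  x = 7
  d = 9
  z = 0
  v = 7
  u = 9 - 7
  return 7
After constant-fold (7 stmts):
  a = 7
  x = 7
  d = 9
  z = 0
  v = 7
  u = 2
  return 7
After dead-code-elim (1 stmts):
  return 7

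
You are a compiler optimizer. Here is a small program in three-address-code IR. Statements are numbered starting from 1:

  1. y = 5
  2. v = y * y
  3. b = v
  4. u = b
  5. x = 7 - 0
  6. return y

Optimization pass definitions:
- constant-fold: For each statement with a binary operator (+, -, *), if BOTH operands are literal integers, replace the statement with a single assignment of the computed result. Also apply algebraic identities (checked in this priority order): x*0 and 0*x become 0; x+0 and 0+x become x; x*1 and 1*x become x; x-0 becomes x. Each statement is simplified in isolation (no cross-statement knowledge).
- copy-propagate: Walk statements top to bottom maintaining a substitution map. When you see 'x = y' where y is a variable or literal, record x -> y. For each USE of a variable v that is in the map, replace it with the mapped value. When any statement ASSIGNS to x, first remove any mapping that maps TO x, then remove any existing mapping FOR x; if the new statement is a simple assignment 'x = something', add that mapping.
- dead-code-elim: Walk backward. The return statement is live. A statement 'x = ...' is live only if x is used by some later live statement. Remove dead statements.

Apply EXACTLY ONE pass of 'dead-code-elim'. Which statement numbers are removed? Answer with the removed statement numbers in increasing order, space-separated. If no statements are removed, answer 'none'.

Answer: 2 3 4 5

Derivation:
Backward liveness scan:
Stmt 1 'y = 5': KEEP (y is live); live-in = []
Stmt 2 'v = y * y': DEAD (v not in live set ['y'])
Stmt 3 'b = v': DEAD (b not in live set ['y'])
Stmt 4 'u = b': DEAD (u not in live set ['y'])
Stmt 5 'x = 7 - 0': DEAD (x not in live set ['y'])
Stmt 6 'return y': KEEP (return); live-in = ['y']
Removed statement numbers: [2, 3, 4, 5]
Surviving IR:
  y = 5
  return y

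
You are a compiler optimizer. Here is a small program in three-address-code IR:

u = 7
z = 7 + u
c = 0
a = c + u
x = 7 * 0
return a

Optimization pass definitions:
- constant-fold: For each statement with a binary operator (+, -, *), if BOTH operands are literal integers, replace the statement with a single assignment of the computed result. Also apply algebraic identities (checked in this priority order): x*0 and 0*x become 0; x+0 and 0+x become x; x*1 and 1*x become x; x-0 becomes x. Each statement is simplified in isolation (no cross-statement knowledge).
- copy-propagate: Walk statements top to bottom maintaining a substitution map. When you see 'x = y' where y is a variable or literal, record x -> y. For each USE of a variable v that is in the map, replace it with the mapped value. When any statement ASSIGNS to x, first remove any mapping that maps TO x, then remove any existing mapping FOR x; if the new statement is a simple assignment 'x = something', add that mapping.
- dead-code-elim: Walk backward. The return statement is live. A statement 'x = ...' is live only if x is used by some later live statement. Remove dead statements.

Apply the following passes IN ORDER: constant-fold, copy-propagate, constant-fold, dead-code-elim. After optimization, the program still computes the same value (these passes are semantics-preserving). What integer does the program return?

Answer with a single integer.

Initial IR:
  u = 7
  z = 7 + u
  c = 0
  a = c + u
  x = 7 * 0
  return a
After constant-fold (6 stmts):
  u = 7
  z = 7 + u
  c = 0
  a = c + u
  x = 0
  return a
After copy-propagate (6 stmts):
  u = 7
  z = 7 + 7
  c = 0
  a = 0 + 7
  x = 0
  return a
After constant-fold (6 stmts):
  u = 7
  z = 14
  c = 0
  a = 7
  x = 0
  return a
After dead-code-elim (2 stmts):
  a = 7
  return a
Evaluate:
  u = 7  =>  u = 7
  z = 7 + u  =>  z = 14
  c = 0  =>  c = 0
  a = c + u  =>  a = 7
  x = 7 * 0  =>  x = 0
  return a = 7

Answer: 7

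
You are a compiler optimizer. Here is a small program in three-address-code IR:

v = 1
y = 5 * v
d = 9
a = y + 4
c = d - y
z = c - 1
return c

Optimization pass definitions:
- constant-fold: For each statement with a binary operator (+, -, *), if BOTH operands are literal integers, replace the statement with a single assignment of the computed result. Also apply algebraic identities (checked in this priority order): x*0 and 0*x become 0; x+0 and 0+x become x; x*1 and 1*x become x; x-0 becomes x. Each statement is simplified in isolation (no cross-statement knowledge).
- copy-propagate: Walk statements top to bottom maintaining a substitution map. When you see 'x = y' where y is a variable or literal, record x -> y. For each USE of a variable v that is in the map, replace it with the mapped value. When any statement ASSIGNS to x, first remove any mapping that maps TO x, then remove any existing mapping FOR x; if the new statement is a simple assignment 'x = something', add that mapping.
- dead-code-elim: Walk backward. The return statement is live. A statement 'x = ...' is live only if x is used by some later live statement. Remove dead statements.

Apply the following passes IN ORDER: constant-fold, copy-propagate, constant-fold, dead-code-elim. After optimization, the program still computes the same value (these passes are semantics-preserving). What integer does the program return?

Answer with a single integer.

Initial IR:
  v = 1
  y = 5 * v
  d = 9
  a = y + 4
  c = d - y
  z = c - 1
  return c
After constant-fold (7 stmts):
  v = 1
  y = 5 * v
  d = 9
  a = y + 4
  c = d - y
  z = c - 1
  return c
After copy-propagate (7 stmts):
  v = 1
  y = 5 * 1
  d = 9
  a = y + 4
  c = 9 - y
  z = c - 1
  return c
After constant-fold (7 stmts):
  v = 1
  y = 5
  d = 9
  a = y + 4
  c = 9 - y
  z = c - 1
  return c
After dead-code-elim (3 stmts):
  y = 5
  c = 9 - y
  return c
Evaluate:
  v = 1  =>  v = 1
  y = 5 * v  =>  y = 5
  d = 9  =>  d = 9
  a = y + 4  =>  a = 9
  c = d - y  =>  c = 4
  z = c - 1  =>  z = 3
  return c = 4

Answer: 4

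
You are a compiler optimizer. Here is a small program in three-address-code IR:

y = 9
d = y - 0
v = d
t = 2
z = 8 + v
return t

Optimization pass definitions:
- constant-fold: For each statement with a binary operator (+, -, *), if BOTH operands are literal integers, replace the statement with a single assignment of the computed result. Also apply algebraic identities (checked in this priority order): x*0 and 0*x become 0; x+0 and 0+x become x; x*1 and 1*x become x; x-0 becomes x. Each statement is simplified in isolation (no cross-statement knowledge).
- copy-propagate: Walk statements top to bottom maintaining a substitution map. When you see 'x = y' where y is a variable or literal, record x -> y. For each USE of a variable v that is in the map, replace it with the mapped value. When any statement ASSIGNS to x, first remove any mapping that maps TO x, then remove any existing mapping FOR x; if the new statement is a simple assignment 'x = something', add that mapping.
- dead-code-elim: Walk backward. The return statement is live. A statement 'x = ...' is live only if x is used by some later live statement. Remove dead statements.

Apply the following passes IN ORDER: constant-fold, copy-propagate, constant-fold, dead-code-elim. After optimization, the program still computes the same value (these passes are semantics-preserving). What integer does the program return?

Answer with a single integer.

Answer: 2

Derivation:
Initial IR:
  y = 9
  d = y - 0
  v = d
  t = 2
  z = 8 + v
  return t
After constant-fold (6 stmts):
  y = 9
  d = y
  v = d
  t = 2
  z = 8 + v
  return t
After copy-propagate (6 stmts):
  y = 9
  d = 9
  v = 9
  t = 2
  z = 8 + 9
  return 2
After constant-fold (6 stmts):
  y = 9
  d = 9
  v = 9
  t = 2
  z = 17
  return 2
After dead-code-elim (1 stmts):
  return 2
Evaluate:
  y = 9  =>  y = 9
  d = y - 0  =>  d = 9
  v = d  =>  v = 9
  t = 2  =>  t = 2
  z = 8 + v  =>  z = 17
  return t = 2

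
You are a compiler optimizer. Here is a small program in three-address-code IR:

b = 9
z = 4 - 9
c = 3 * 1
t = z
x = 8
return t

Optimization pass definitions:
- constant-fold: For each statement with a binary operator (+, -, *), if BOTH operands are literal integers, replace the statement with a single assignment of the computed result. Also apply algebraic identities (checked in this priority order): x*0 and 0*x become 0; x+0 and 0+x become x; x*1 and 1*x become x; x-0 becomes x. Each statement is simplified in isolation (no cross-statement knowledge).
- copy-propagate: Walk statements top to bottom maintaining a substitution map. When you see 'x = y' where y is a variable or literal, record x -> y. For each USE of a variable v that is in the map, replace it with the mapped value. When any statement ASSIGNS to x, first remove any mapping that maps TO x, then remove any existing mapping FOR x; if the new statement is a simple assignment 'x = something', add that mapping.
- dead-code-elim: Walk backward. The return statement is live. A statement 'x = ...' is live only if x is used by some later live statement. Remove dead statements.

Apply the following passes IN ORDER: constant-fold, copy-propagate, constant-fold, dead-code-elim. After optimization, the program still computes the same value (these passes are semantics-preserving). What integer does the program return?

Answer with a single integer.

Initial IR:
  b = 9
  z = 4 - 9
  c = 3 * 1
  t = z
  x = 8
  return t
After constant-fold (6 stmts):
  b = 9
  z = -5
  c = 3
  t = z
  x = 8
  return t
After copy-propagate (6 stmts):
  b = 9
  z = -5
  c = 3
  t = -5
  x = 8
  return -5
After constant-fold (6 stmts):
  b = 9
  z = -5
  c = 3
  t = -5
  x = 8
  return -5
After dead-code-elim (1 stmts):
  return -5
Evaluate:
  b = 9  =>  b = 9
  z = 4 - 9  =>  z = -5
  c = 3 * 1  =>  c = 3
  t = z  =>  t = -5
  x = 8  =>  x = 8
  return t = -5

Answer: -5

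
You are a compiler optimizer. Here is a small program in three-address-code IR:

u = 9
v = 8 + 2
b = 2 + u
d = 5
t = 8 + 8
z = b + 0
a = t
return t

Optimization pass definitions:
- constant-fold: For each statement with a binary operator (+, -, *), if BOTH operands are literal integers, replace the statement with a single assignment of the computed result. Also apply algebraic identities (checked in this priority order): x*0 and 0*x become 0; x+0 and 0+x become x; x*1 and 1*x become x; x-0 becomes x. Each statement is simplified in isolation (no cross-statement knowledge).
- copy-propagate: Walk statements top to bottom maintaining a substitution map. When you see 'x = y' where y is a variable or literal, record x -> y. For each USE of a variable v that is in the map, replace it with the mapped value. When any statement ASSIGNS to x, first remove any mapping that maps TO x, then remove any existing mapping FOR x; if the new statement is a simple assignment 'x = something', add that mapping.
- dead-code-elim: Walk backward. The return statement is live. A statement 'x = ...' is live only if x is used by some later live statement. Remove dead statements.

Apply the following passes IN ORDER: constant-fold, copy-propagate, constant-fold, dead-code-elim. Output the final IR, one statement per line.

Answer: return 16

Derivation:
Initial IR:
  u = 9
  v = 8 + 2
  b = 2 + u
  d = 5
  t = 8 + 8
  z = b + 0
  a = t
  return t
After constant-fold (8 stmts):
  u = 9
  v = 10
  b = 2 + u
  d = 5
  t = 16
  z = b
  a = t
  return t
After copy-propagate (8 stmts):
  u = 9
  v = 10
  b = 2 + 9
  d = 5
  t = 16
  z = b
  a = 16
  return 16
After constant-fold (8 stmts):
  u = 9
  v = 10
  b = 11
  d = 5
  t = 16
  z = b
  a = 16
  return 16
After dead-code-elim (1 stmts):
  return 16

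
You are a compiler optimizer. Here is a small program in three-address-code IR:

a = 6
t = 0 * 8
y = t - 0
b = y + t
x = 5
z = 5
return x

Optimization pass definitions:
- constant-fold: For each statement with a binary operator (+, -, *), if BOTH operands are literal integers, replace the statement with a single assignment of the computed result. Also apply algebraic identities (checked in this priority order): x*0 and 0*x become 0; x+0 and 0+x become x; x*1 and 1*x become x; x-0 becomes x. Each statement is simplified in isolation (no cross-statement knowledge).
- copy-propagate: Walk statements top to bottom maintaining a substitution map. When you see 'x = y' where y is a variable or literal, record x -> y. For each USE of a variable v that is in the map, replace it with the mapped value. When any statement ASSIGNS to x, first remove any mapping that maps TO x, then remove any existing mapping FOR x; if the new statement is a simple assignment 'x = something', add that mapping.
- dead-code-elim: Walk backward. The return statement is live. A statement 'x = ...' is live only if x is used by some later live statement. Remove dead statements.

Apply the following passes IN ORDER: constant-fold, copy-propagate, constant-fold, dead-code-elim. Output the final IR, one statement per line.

Answer: return 5

Derivation:
Initial IR:
  a = 6
  t = 0 * 8
  y = t - 0
  b = y + t
  x = 5
  z = 5
  return x
After constant-fold (7 stmts):
  a = 6
  t = 0
  y = t
  b = y + t
  x = 5
  z = 5
  return x
After copy-propagate (7 stmts):
  a = 6
  t = 0
  y = 0
  b = 0 + 0
  x = 5
  z = 5
  return 5
After constant-fold (7 stmts):
  a = 6
  t = 0
  y = 0
  b = 0
  x = 5
  z = 5
  return 5
After dead-code-elim (1 stmts):
  return 5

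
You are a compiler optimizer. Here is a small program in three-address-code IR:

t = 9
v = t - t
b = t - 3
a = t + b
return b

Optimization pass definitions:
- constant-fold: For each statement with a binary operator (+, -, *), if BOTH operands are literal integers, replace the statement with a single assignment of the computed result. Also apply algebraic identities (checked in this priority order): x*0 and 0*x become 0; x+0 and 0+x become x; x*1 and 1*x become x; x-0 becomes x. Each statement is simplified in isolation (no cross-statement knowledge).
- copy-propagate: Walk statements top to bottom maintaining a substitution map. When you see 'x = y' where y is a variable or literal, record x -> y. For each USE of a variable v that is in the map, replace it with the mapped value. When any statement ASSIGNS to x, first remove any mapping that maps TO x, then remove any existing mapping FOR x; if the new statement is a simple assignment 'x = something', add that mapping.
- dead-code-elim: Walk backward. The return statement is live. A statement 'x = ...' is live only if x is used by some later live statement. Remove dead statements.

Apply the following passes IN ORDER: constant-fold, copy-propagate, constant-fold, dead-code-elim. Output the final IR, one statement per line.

Answer: b = 6
return b

Derivation:
Initial IR:
  t = 9
  v = t - t
  b = t - 3
  a = t + b
  return b
After constant-fold (5 stmts):
  t = 9
  v = t - t
  b = t - 3
  a = t + b
  return b
After copy-propagate (5 stmts):
  t = 9
  v = 9 - 9
  b = 9 - 3
  a = 9 + b
  return b
After constant-fold (5 stmts):
  t = 9
  v = 0
  b = 6
  a = 9 + b
  return b
After dead-code-elim (2 stmts):
  b = 6
  return b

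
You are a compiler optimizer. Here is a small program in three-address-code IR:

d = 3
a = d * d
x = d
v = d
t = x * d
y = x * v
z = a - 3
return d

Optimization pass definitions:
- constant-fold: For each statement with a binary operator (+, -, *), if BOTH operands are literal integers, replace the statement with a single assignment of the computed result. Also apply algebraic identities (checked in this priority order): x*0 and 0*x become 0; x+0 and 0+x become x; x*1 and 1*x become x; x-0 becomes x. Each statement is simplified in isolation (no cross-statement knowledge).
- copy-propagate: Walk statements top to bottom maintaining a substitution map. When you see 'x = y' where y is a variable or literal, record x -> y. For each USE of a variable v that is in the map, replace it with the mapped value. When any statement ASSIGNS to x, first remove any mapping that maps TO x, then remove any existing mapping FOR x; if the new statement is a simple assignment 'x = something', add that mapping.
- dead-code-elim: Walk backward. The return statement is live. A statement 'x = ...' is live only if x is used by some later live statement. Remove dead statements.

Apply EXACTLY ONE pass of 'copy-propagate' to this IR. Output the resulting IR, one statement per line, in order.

Applying copy-propagate statement-by-statement:
  [1] d = 3  (unchanged)
  [2] a = d * d  -> a = 3 * 3
  [3] x = d  -> x = 3
  [4] v = d  -> v = 3
  [5] t = x * d  -> t = 3 * 3
  [6] y = x * v  -> y = 3 * 3
  [7] z = a - 3  (unchanged)
  [8] return d  -> return 3
Result (8 stmts):
  d = 3
  a = 3 * 3
  x = 3
  v = 3
  t = 3 * 3
  y = 3 * 3
  z = a - 3
  return 3

Answer: d = 3
a = 3 * 3
x = 3
v = 3
t = 3 * 3
y = 3 * 3
z = a - 3
return 3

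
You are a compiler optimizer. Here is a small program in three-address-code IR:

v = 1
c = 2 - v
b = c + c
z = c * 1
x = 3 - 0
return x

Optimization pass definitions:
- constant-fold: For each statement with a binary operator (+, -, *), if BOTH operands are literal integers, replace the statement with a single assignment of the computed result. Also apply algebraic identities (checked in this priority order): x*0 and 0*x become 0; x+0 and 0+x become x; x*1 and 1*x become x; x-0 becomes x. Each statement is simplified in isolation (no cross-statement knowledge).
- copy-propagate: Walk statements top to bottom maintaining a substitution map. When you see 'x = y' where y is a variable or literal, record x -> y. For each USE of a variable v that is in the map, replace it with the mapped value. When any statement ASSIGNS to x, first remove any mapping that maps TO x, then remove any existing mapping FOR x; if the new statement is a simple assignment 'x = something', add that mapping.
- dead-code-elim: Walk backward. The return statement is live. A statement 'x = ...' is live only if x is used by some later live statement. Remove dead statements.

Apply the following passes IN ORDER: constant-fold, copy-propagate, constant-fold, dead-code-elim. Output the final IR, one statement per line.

Initial IR:
  v = 1
  c = 2 - v
  b = c + c
  z = c * 1
  x = 3 - 0
  return x
After constant-fold (6 stmts):
  v = 1
  c = 2 - v
  b = c + c
  z = c
  x = 3
  return x
After copy-propagate (6 stmts):
  v = 1
  c = 2 - 1
  b = c + c
  z = c
  x = 3
  return 3
After constant-fold (6 stmts):
  v = 1
  c = 1
  b = c + c
  z = c
  x = 3
  return 3
After dead-code-elim (1 stmts):
  return 3

Answer: return 3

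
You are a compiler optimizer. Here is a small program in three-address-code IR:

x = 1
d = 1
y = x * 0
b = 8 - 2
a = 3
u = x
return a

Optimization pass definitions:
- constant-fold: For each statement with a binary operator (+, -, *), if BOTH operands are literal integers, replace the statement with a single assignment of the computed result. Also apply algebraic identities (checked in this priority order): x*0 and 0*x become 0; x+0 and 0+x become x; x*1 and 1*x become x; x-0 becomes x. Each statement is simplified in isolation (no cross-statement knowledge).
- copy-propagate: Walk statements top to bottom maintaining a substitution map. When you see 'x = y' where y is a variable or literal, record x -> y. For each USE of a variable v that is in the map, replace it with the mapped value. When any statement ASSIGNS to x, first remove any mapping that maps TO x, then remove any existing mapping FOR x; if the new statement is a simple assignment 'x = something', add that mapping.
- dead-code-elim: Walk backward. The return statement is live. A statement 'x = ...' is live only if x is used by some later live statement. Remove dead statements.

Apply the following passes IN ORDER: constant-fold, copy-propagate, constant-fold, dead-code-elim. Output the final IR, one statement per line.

Initial IR:
  x = 1
  d = 1
  y = x * 0
  b = 8 - 2
  a = 3
  u = x
  return a
After constant-fold (7 stmts):
  x = 1
  d = 1
  y = 0
  b = 6
  a = 3
  u = x
  return a
After copy-propagate (7 stmts):
  x = 1
  d = 1
  y = 0
  b = 6
  a = 3
  u = 1
  return 3
After constant-fold (7 stmts):
  x = 1
  d = 1
  y = 0
  b = 6
  a = 3
  u = 1
  return 3
After dead-code-elim (1 stmts):
  return 3

Answer: return 3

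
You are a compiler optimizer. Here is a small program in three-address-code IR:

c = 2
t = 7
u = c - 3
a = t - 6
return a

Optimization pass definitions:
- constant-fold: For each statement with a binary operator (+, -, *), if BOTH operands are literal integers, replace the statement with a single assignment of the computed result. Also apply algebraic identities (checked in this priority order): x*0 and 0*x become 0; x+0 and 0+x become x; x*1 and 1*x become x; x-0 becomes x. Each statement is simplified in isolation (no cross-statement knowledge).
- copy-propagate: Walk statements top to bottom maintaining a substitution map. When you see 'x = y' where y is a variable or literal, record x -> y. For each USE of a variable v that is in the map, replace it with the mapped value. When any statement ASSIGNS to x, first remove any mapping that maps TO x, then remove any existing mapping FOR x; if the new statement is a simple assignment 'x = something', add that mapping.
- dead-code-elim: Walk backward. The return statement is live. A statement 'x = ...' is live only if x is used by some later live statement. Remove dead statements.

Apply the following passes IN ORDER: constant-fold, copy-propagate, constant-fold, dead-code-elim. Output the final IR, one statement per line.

Initial IR:
  c = 2
  t = 7
  u = c - 3
  a = t - 6
  return a
After constant-fold (5 stmts):
  c = 2
  t = 7
  u = c - 3
  a = t - 6
  return a
After copy-propagate (5 stmts):
  c = 2
  t = 7
  u = 2 - 3
  a = 7 - 6
  return a
After constant-fold (5 stmts):
  c = 2
  t = 7
  u = -1
  a = 1
  return a
After dead-code-elim (2 stmts):
  a = 1
  return a

Answer: a = 1
return a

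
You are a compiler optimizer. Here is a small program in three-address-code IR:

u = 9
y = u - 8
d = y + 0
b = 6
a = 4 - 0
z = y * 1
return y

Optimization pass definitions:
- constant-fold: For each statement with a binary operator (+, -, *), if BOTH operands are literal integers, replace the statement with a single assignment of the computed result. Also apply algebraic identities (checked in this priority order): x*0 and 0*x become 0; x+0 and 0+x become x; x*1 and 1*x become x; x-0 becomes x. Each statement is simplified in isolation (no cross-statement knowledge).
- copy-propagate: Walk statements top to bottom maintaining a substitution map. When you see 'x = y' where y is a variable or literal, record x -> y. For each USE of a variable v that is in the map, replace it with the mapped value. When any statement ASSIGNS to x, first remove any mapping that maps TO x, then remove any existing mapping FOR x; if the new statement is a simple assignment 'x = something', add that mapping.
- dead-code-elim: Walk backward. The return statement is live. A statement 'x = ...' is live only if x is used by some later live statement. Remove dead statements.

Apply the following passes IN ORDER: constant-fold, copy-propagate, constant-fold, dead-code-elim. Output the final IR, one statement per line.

Answer: y = 1
return y

Derivation:
Initial IR:
  u = 9
  y = u - 8
  d = y + 0
  b = 6
  a = 4 - 0
  z = y * 1
  return y
After constant-fold (7 stmts):
  u = 9
  y = u - 8
  d = y
  b = 6
  a = 4
  z = y
  return y
After copy-propagate (7 stmts):
  u = 9
  y = 9 - 8
  d = y
  b = 6
  a = 4
  z = y
  return y
After constant-fold (7 stmts):
  u = 9
  y = 1
  d = y
  b = 6
  a = 4
  z = y
  return y
After dead-code-elim (2 stmts):
  y = 1
  return y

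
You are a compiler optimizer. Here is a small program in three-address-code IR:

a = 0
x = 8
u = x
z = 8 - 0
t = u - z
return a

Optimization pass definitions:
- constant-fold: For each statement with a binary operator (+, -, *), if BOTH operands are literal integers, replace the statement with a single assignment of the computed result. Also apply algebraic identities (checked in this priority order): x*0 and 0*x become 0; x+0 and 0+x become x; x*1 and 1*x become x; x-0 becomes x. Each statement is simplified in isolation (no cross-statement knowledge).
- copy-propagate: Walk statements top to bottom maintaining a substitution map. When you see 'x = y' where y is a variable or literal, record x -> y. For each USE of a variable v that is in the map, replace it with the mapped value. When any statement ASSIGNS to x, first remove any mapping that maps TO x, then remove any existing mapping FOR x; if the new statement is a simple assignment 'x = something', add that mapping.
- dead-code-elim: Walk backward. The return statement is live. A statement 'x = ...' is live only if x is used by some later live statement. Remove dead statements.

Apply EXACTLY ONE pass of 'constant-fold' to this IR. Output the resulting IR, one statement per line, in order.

Applying constant-fold statement-by-statement:
  [1] a = 0  (unchanged)
  [2] x = 8  (unchanged)
  [3] u = x  (unchanged)
  [4] z = 8 - 0  -> z = 8
  [5] t = u - z  (unchanged)
  [6] return a  (unchanged)
Result (6 stmts):
  a = 0
  x = 8
  u = x
  z = 8
  t = u - z
  return a

Answer: a = 0
x = 8
u = x
z = 8
t = u - z
return a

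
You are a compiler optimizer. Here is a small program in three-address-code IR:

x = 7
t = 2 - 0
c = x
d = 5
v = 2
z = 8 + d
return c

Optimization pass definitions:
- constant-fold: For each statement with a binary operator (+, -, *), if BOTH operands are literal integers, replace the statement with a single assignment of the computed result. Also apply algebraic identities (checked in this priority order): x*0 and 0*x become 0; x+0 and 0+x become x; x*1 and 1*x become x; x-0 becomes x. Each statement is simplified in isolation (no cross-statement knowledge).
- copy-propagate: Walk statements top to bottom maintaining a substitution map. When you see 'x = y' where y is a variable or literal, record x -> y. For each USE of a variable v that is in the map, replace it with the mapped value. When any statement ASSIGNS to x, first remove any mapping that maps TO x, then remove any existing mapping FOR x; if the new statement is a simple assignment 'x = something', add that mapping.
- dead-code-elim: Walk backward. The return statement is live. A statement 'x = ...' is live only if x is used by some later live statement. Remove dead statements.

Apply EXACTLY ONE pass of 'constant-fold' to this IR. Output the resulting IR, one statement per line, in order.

Answer: x = 7
t = 2
c = x
d = 5
v = 2
z = 8 + d
return c

Derivation:
Applying constant-fold statement-by-statement:
  [1] x = 7  (unchanged)
  [2] t = 2 - 0  -> t = 2
  [3] c = x  (unchanged)
  [4] d = 5  (unchanged)
  [5] v = 2  (unchanged)
  [6] z = 8 + d  (unchanged)
  [7] return c  (unchanged)
Result (7 stmts):
  x = 7
  t = 2
  c = x
  d = 5
  v = 2
  z = 8 + d
  return c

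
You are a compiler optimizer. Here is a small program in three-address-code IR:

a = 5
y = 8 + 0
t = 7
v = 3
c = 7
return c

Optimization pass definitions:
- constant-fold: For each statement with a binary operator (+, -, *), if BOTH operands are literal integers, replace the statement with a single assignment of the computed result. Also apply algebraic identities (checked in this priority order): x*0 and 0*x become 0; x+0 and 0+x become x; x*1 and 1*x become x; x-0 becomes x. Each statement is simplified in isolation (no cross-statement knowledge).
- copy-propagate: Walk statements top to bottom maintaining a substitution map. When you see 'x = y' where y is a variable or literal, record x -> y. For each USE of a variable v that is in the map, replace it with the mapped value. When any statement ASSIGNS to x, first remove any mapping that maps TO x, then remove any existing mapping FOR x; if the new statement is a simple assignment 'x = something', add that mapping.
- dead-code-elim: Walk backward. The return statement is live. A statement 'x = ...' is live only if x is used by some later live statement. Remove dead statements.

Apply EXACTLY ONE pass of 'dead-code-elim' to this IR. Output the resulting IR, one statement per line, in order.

Applying dead-code-elim statement-by-statement:
  [6] return c  -> KEEP (return); live=['c']
  [5] c = 7  -> KEEP; live=[]
  [4] v = 3  -> DEAD (v not live)
  [3] t = 7  -> DEAD (t not live)
  [2] y = 8 + 0  -> DEAD (y not live)
  [1] a = 5  -> DEAD (a not live)
Result (2 stmts):
  c = 7
  return c

Answer: c = 7
return c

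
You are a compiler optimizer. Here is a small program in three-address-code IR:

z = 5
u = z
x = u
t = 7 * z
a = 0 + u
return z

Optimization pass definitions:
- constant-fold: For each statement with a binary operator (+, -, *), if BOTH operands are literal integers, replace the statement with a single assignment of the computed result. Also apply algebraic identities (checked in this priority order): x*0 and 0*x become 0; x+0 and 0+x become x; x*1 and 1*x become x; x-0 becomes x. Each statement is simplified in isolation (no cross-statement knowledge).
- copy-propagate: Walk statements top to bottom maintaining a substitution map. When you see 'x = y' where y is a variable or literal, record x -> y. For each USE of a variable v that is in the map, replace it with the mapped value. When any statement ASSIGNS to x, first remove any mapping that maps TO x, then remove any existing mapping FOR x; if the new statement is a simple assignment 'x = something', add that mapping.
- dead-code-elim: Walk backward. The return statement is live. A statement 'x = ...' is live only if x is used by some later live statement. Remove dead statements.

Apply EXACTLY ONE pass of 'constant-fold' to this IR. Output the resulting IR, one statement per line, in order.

Applying constant-fold statement-by-statement:
  [1] z = 5  (unchanged)
  [2] u = z  (unchanged)
  [3] x = u  (unchanged)
  [4] t = 7 * z  (unchanged)
  [5] a = 0 + u  -> a = u
  [6] return z  (unchanged)
Result (6 stmts):
  z = 5
  u = z
  x = u
  t = 7 * z
  a = u
  return z

Answer: z = 5
u = z
x = u
t = 7 * z
a = u
return z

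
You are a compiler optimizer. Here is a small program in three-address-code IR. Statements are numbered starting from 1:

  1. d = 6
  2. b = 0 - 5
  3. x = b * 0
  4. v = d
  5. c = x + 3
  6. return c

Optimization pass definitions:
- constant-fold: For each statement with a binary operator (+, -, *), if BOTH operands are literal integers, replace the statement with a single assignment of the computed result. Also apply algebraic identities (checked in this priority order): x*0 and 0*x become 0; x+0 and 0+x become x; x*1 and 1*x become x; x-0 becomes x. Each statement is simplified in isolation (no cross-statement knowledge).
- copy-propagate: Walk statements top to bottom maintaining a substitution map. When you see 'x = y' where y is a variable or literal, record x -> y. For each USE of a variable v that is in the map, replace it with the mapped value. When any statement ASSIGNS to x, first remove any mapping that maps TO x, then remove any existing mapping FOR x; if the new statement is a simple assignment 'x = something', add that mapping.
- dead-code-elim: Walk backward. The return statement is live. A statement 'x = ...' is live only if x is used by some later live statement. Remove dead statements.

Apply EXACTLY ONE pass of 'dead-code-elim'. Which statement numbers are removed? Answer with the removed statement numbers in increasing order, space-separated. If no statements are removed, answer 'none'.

Backward liveness scan:
Stmt 1 'd = 6': DEAD (d not in live set [])
Stmt 2 'b = 0 - 5': KEEP (b is live); live-in = []
Stmt 3 'x = b * 0': KEEP (x is live); live-in = ['b']
Stmt 4 'v = d': DEAD (v not in live set ['x'])
Stmt 5 'c = x + 3': KEEP (c is live); live-in = ['x']
Stmt 6 'return c': KEEP (return); live-in = ['c']
Removed statement numbers: [1, 4]
Surviving IR:
  b = 0 - 5
  x = b * 0
  c = x + 3
  return c

Answer: 1 4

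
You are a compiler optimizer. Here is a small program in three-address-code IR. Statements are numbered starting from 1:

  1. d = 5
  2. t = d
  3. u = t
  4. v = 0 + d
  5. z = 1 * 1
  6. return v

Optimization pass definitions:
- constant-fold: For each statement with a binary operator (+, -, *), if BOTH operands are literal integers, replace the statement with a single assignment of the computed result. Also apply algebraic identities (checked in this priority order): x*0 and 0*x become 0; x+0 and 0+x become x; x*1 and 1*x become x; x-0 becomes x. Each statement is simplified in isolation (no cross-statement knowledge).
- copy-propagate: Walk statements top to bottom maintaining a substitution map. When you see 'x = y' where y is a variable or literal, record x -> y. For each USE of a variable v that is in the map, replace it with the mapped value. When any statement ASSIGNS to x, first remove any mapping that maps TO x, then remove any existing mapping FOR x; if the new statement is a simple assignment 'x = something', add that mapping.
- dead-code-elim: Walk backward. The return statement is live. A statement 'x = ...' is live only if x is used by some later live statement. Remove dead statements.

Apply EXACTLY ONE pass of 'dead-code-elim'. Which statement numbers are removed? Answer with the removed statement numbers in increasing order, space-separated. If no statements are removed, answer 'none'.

Backward liveness scan:
Stmt 1 'd = 5': KEEP (d is live); live-in = []
Stmt 2 't = d': DEAD (t not in live set ['d'])
Stmt 3 'u = t': DEAD (u not in live set ['d'])
Stmt 4 'v = 0 + d': KEEP (v is live); live-in = ['d']
Stmt 5 'z = 1 * 1': DEAD (z not in live set ['v'])
Stmt 6 'return v': KEEP (return); live-in = ['v']
Removed statement numbers: [2, 3, 5]
Surviving IR:
  d = 5
  v = 0 + d
  return v

Answer: 2 3 5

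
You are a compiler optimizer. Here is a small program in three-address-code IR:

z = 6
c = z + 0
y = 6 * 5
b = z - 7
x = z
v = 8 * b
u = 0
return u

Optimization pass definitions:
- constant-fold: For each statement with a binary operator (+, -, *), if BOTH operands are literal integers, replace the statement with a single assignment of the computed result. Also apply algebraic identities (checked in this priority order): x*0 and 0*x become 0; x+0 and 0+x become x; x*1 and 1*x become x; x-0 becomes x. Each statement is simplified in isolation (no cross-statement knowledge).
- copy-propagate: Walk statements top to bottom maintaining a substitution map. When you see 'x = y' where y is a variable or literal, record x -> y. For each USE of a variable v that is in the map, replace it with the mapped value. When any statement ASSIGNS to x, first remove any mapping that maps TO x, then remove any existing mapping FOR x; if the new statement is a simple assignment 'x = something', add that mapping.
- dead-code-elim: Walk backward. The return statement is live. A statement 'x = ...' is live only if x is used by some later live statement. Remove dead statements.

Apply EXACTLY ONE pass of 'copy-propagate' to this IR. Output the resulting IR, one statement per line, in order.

Applying copy-propagate statement-by-statement:
  [1] z = 6  (unchanged)
  [2] c = z + 0  -> c = 6 + 0
  [3] y = 6 * 5  (unchanged)
  [4] b = z - 7  -> b = 6 - 7
  [5] x = z  -> x = 6
  [6] v = 8 * b  (unchanged)
  [7] u = 0  (unchanged)
  [8] return u  -> return 0
Result (8 stmts):
  z = 6
  c = 6 + 0
  y = 6 * 5
  b = 6 - 7
  x = 6
  v = 8 * b
  u = 0
  return 0

Answer: z = 6
c = 6 + 0
y = 6 * 5
b = 6 - 7
x = 6
v = 8 * b
u = 0
return 0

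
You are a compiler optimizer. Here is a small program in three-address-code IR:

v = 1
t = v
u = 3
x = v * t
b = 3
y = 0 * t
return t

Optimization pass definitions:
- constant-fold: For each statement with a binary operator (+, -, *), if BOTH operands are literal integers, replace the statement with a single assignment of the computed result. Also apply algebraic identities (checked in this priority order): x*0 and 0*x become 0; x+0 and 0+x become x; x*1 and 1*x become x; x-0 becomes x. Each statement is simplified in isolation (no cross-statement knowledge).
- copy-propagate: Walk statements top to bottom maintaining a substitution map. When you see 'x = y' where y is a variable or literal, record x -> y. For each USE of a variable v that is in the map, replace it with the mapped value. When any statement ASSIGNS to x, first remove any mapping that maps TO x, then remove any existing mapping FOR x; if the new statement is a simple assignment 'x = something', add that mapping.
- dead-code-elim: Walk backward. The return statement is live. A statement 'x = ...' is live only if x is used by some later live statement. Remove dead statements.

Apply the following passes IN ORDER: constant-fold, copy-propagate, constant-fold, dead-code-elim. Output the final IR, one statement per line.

Initial IR:
  v = 1
  t = v
  u = 3
  x = v * t
  b = 3
  y = 0 * t
  return t
After constant-fold (7 stmts):
  v = 1
  t = v
  u = 3
  x = v * t
  b = 3
  y = 0
  return t
After copy-propagate (7 stmts):
  v = 1
  t = 1
  u = 3
  x = 1 * 1
  b = 3
  y = 0
  return 1
After constant-fold (7 stmts):
  v = 1
  t = 1
  u = 3
  x = 1
  b = 3
  y = 0
  return 1
After dead-code-elim (1 stmts):
  return 1

Answer: return 1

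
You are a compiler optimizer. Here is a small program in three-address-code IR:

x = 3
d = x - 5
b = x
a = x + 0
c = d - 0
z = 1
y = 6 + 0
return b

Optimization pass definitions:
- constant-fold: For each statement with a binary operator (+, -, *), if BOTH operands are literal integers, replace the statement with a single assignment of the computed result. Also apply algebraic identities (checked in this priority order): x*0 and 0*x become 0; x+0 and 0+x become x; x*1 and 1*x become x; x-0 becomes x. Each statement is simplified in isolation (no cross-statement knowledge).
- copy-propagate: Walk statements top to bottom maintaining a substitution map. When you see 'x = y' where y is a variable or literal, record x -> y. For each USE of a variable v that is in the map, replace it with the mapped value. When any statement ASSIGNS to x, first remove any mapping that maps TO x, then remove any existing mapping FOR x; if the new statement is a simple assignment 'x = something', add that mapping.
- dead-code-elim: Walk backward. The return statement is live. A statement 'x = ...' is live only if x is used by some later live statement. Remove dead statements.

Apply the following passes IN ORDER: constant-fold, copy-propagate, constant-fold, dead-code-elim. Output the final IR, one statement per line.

Initial IR:
  x = 3
  d = x - 5
  b = x
  a = x + 0
  c = d - 0
  z = 1
  y = 6 + 0
  return b
After constant-fold (8 stmts):
  x = 3
  d = x - 5
  b = x
  a = x
  c = d
  z = 1
  y = 6
  return b
After copy-propagate (8 stmts):
  x = 3
  d = 3 - 5
  b = 3
  a = 3
  c = d
  z = 1
  y = 6
  return 3
After constant-fold (8 stmts):
  x = 3
  d = -2
  b = 3
  a = 3
  c = d
  z = 1
  y = 6
  return 3
After dead-code-elim (1 stmts):
  return 3

Answer: return 3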